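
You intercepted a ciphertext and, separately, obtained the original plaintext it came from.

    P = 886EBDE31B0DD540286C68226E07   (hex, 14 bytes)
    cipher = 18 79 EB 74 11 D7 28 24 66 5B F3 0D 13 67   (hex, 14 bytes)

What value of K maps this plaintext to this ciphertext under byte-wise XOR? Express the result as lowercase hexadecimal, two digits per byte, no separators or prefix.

Since cipher = P ⊕ K, XORing both sides with P gives K = P ⊕ cipher.
88 ^ 18 = 90
6e ^ 79 = 17
bd ^ eb = 56
e3 ^ 74 = 97
1b ^ 11 = 0a
0d ^ d7 = da
d5 ^ 28 = fd
40 ^ 24 = 64
28 ^ 66 = 4e
6c ^ 5b = 37
68 ^ f3 = 9b
22 ^ 0d = 2f
6e ^ 13 = 7d
07 ^ 67 = 60

901756970adafd644e379b2f7d60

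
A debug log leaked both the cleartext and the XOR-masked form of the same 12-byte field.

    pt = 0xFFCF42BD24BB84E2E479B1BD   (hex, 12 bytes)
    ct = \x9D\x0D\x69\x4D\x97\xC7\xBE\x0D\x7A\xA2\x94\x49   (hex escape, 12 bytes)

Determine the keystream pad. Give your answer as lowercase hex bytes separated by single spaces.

62 c2 2b f0 b3 7c 3a ef 9e db 25 f4

Since ct = pt ⊕ pad, XORing both sides with pt gives pad = pt ⊕ ct.
byte 0: ff ⊕ 9d = 62
byte 1: cf ⊕ 0d = c2
byte 2: 42 ⊕ 69 = 2b
byte 3: bd ⊕ 4d = f0
byte 4: 24 ⊕ 97 = b3
byte 5: bb ⊕ c7 = 7c
byte 6: 84 ⊕ be = 3a
byte 7: e2 ⊕ 0d = ef
byte 8: e4 ⊕ 7a = 9e
byte 9: 79 ⊕ a2 = db
byte 10: b1 ⊕ 94 = 25
byte 11: bd ⊕ 49 = f4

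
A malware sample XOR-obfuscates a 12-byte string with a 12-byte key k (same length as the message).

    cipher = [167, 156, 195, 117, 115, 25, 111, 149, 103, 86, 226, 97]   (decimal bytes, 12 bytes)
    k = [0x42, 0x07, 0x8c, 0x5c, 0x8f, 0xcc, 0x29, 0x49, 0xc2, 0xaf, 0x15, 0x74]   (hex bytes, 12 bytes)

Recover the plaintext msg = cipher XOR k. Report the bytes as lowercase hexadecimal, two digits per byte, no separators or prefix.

e59b4f29fcd546dca5f9f715

10100111 xor 01000010 = 11100101
10011100 xor 00000111 = 10011011
11000011 xor 10001100 = 01001111
01110101 xor 01011100 = 00101001
01110011 xor 10001111 = 11111100
00011001 xor 11001100 = 11010101
01101111 xor 00101001 = 01000110
10010101 xor 01001001 = 11011100
01100111 xor 11000010 = 10100101
01010110 xor 10101111 = 11111001
11100010 xor 00010101 = 11110111
01100001 xor 01110100 = 00010101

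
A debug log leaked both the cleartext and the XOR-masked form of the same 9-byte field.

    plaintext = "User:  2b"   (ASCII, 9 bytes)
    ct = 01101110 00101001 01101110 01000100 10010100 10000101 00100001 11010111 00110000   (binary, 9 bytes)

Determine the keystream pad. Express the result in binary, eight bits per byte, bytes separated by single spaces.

00111011 01011010 00001011 00110110 10101110 10100101 00000001 11100101 01010010

Since ct = plaintext ⊕ pad, XORing both sides with plaintext gives pad = plaintext ⊕ ct.
55 ⊕ 6e = 3b
73 ⊕ 29 = 5a
65 ⊕ 6e = 0b
72 ⊕ 44 = 36
3a ⊕ 94 = ae
20 ⊕ 85 = a5
20 ⊕ 21 = 01
32 ⊕ d7 = e5
62 ⊕ 30 = 52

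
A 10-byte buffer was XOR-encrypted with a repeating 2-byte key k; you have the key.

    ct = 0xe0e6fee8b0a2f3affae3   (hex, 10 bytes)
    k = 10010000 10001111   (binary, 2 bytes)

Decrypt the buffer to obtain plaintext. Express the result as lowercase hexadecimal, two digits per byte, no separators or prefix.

The 2-byte key repeats, so the effective keystream is 90 8f 90 8f 90 8f 90 8f 90 8f.
byte 0: e0 xor 90 = 70
byte 1: e6 xor 8f = 69
byte 2: fe xor 90 = 6e
byte 3: e8 xor 8f = 67
byte 4: b0 xor 90 = 20
byte 5: a2 xor 8f = 2d
byte 6: f3 xor 90 = 63
byte 7: af xor 8f = 20
byte 8: fa xor 90 = 6a
byte 9: e3 xor 8f = 6c

70696e67202d63206a6c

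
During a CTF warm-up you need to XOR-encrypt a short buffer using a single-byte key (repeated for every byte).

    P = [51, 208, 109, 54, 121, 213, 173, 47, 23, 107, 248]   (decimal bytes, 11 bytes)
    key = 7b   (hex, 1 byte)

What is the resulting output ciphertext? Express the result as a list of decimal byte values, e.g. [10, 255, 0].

The 1-byte key repeats, so the effective keystream is 7b 7b 7b 7b 7b 7b 7b 7b 7b 7b 7b.
byte 0: 33 ^ 7b = 48
byte 1: d0 ^ 7b = ab
byte 2: 6d ^ 7b = 16
byte 3: 36 ^ 7b = 4d
byte 4: 79 ^ 7b = 02
byte 5: d5 ^ 7b = ae
byte 6: ad ^ 7b = d6
byte 7: 2f ^ 7b = 54
byte 8: 17 ^ 7b = 6c
byte 9: 6b ^ 7b = 10
byte 10: f8 ^ 7b = 83

[72, 171, 22, 77, 2, 174, 214, 84, 108, 16, 131]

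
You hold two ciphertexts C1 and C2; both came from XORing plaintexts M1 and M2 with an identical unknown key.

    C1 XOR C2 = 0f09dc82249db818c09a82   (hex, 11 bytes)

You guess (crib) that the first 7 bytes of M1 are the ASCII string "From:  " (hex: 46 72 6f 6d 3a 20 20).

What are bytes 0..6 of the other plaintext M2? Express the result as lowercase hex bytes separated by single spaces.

Since C1 ⊕ C2 = M1 ⊕ M2, XORing with the guessed M1 bytes yields the corresponding M2 bytes: M2 = (C1 ⊕ C2) ⊕ M1.
00001111 ⊕ 01000110 = 01001001
00001001 ⊕ 01110010 = 01111011
11011100 ⊕ 01101111 = 10110011
10000010 ⊕ 01101101 = 11101111
00100100 ⊕ 00111010 = 00011110
10011101 ⊕ 00100000 = 10111101
10111000 ⊕ 00100000 = 10011000

49 7b b3 ef 1e bd 98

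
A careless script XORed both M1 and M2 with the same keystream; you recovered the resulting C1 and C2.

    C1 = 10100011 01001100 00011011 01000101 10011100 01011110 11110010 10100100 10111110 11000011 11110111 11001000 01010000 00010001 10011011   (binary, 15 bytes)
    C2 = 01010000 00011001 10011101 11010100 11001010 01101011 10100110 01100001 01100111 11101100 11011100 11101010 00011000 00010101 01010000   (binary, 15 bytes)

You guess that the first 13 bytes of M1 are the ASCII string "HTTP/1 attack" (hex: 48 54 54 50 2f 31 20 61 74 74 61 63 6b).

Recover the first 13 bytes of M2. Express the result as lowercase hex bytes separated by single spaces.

bb 01 d2 c1 79 04 74 a4 ad 5b 4a 41 23

First, C1 ⊕ C2 = (M1 ⊕ K) ⊕ (M2 ⊕ K) = M1 ⊕ M2, so the key drops out. Then M2 = (M1 ⊕ M2) ⊕ M1 over the first 13 bytes.
byte 0: (a3 ^ 50) ^ 48 = f3 ^ 48 = bb
byte 1: (4c ^ 19) ^ 54 = 55 ^ 54 = 01
byte 2: (1b ^ 9d) ^ 54 = 86 ^ 54 = d2
byte 3: (45 ^ d4) ^ 50 = 91 ^ 50 = c1
byte 4: (9c ^ ca) ^ 2f = 56 ^ 2f = 79
byte 5: (5e ^ 6b) ^ 31 = 35 ^ 31 = 04
byte 6: (f2 ^ a6) ^ 20 = 54 ^ 20 = 74
byte 7: (a4 ^ 61) ^ 61 = c5 ^ 61 = a4
byte 8: (be ^ 67) ^ 74 = d9 ^ 74 = ad
byte 9: (c3 ^ ec) ^ 74 = 2f ^ 74 = 5b
byte 10: (f7 ^ dc) ^ 61 = 2b ^ 61 = 4a
byte 11: (c8 ^ ea) ^ 63 = 22 ^ 63 = 41
byte 12: (50 ^ 18) ^ 6b = 48 ^ 6b = 23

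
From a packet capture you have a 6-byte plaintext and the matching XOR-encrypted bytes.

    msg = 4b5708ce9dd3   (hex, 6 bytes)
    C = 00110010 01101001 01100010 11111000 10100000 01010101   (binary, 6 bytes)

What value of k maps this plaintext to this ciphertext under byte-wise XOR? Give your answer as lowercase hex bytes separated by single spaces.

79 3e 6a 36 3d 86

Since C = msg ⊕ k, XORing both sides with msg gives k = msg ⊕ C.
byte 0:  75 ⊕  50 = 121
byte 1:  87 ⊕ 105 =  62
byte 2:   8 ⊕  98 = 106
byte 3: 206 ⊕ 248 =  54
byte 4: 157 ⊕ 160 =  61
byte 5: 211 ⊕  85 = 134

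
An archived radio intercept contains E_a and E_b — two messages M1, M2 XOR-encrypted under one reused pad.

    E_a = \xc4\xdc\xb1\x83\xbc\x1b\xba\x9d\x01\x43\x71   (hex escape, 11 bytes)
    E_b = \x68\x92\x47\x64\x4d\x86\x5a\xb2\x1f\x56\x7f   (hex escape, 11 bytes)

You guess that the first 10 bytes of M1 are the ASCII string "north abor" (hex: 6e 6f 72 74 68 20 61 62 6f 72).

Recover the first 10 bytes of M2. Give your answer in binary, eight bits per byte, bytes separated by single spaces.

11000010 00100001 10000100 10010011 10011001 10111101 10000001 01001101 01110001 01100111

First, E_a ⊕ E_b = (M1 ⊕ K) ⊕ (M2 ⊕ K) = M1 ⊕ M2, so the key drops out. Then M2 = (M1 ⊕ M2) ⊕ M1 over the first 10 bytes.
byte 0: (c4 xor 68) xor 6e = ac xor 6e = c2
byte 1: (dc xor 92) xor 6f = 4e xor 6f = 21
byte 2: (b1 xor 47) xor 72 = f6 xor 72 = 84
byte 3: (83 xor 64) xor 74 = e7 xor 74 = 93
byte 4: (bc xor 4d) xor 68 = f1 xor 68 = 99
byte 5: (1b xor 86) xor 20 = 9d xor 20 = bd
byte 6: (ba xor 5a) xor 61 = e0 xor 61 = 81
byte 7: (9d xor b2) xor 62 = 2f xor 62 = 4d
byte 8: (01 xor 1f) xor 6f = 1e xor 6f = 71
byte 9: (43 xor 56) xor 72 = 15 xor 72 = 67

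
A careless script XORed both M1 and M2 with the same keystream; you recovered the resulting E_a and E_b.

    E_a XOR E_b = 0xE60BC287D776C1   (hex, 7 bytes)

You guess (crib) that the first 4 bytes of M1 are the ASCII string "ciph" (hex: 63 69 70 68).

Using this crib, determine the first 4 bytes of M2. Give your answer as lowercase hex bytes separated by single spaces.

85 62 b2 ef

Since E_a ⊕ E_b = M1 ⊕ M2, XORing with the guessed M1 bytes yields the corresponding M2 bytes: M2 = (E_a ⊕ E_b) ⊕ M1.
11100110 XOR 01100011 = 10000101
00001011 XOR 01101001 = 01100010
11000010 XOR 01110000 = 10110010
10000111 XOR 01101000 = 11101111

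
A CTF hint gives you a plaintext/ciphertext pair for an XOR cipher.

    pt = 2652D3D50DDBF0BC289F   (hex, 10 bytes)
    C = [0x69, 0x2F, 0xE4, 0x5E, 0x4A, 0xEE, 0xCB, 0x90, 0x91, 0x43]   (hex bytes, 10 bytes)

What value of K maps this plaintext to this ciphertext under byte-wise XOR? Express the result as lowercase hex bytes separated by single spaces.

Since C = pt ⊕ K, XORing both sides with pt gives K = pt ⊕ C.
byte 0: 00100110 ^ 01101001 = 01001111
byte 1: 01010010 ^ 00101111 = 01111101
byte 2: 11010011 ^ 11100100 = 00110111
byte 3: 11010101 ^ 01011110 = 10001011
byte 4: 00001101 ^ 01001010 = 01000111
byte 5: 11011011 ^ 11101110 = 00110101
byte 6: 11110000 ^ 11001011 = 00111011
byte 7: 10111100 ^ 10010000 = 00101100
byte 8: 00101000 ^ 10010001 = 10111001
byte 9: 10011111 ^ 01000011 = 11011100

4f 7d 37 8b 47 35 3b 2c b9 dc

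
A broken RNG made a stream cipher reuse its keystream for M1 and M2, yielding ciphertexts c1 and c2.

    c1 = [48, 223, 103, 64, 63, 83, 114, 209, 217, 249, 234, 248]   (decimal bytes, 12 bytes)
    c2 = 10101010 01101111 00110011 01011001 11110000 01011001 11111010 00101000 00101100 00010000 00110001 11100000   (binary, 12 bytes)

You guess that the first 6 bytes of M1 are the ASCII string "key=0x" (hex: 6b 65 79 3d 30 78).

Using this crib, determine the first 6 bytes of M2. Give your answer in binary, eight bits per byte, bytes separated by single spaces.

11110001 11010101 00101101 00100100 11111111 01110010

First, c1 ⊕ c2 = (M1 ⊕ K) ⊕ (M2 ⊕ K) = M1 ⊕ M2, so the key drops out. Then M2 = (M1 ⊕ M2) ⊕ M1 over the first 6 bytes.
byte 0: (30 xor aa) xor 6b = 9a xor 6b = f1
byte 1: (df xor 6f) xor 65 = b0 xor 65 = d5
byte 2: (67 xor 33) xor 79 = 54 xor 79 = 2d
byte 3: (40 xor 59) xor 3d = 19 xor 3d = 24
byte 4: (3f xor f0) xor 30 = cf xor 30 = ff
byte 5: (53 xor 59) xor 78 = 0a xor 78 = 72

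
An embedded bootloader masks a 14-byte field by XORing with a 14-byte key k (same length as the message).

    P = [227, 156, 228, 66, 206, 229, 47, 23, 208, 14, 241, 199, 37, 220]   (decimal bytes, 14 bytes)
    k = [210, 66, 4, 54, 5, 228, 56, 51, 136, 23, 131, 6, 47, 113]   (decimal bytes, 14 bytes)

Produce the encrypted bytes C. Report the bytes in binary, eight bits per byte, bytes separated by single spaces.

XOR is its own inverse, so applying the key byte-wise gives the result directly.
e3 ⊕ d2 = 31
9c ⊕ 42 = de
e4 ⊕ 04 = e0
42 ⊕ 36 = 74
ce ⊕ 05 = cb
e5 ⊕ e4 = 01
2f ⊕ 38 = 17
17 ⊕ 33 = 24
d0 ⊕ 88 = 58
0e ⊕ 17 = 19
f1 ⊕ 83 = 72
c7 ⊕ 06 = c1
25 ⊕ 2f = 0a
dc ⊕ 71 = ad

00110001 11011110 11100000 01110100 11001011 00000001 00010111 00100100 01011000 00011001 01110010 11000001 00001010 10101101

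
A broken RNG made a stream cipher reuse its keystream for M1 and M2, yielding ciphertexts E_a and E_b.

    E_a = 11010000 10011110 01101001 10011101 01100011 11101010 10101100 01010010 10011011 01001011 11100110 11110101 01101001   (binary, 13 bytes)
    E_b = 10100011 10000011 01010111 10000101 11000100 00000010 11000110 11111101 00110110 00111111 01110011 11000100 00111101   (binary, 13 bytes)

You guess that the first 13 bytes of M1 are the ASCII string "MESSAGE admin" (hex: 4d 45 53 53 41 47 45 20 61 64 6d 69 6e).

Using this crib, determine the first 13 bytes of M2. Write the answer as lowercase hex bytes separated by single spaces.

3e 58 6d 4b e6 af 2f 8f cc 10 f8 58 3a

First, E_a ⊕ E_b = (M1 ⊕ K) ⊕ (M2 ⊕ K) = M1 ⊕ M2, so the key drops out. Then M2 = (M1 ⊕ M2) ⊕ M1 over the first 13 bytes.
byte 0: (d0 xor a3) xor 4d = 73 xor 4d = 3e
byte 1: (9e xor 83) xor 45 = 1d xor 45 = 58
byte 2: (69 xor 57) xor 53 = 3e xor 53 = 6d
byte 3: (9d xor 85) xor 53 = 18 xor 53 = 4b
byte 4: (63 xor c4) xor 41 = a7 xor 41 = e6
byte 5: (ea xor 02) xor 47 = e8 xor 47 = af
byte 6: (ac xor c6) xor 45 = 6a xor 45 = 2f
byte 7: (52 xor fd) xor 20 = af xor 20 = 8f
byte 8: (9b xor 36) xor 61 = ad xor 61 = cc
byte 9: (4b xor 3f) xor 64 = 74 xor 64 = 10
byte 10: (e6 xor 73) xor 6d = 95 xor 6d = f8
byte 11: (f5 xor c4) xor 69 = 31 xor 69 = 58
byte 12: (69 xor 3d) xor 6e = 54 xor 6e = 3a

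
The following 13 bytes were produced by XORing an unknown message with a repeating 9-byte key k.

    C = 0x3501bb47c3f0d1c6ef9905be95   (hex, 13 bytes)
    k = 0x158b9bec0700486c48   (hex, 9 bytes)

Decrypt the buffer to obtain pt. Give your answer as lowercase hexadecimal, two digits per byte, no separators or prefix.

The 9-byte key repeats, so the effective keystream is 15 8b 9b ec 07 00 48 6c 48 15 8b 9b ec.
byte 0: 35 xor 15 = 20
byte 1: 01 xor 8b = 8a
byte 2: bb xor 9b = 20
byte 3: 47 xor ec = ab
byte 4: c3 xor 07 = c4
byte 5: f0 xor 00 = f0
byte 6: d1 xor 48 = 99
byte 7: c6 xor 6c = aa
byte 8: ef xor 48 = a7
byte 9: 99 xor 15 = 8c
byte 10: 05 xor 8b = 8e
byte 11: be xor 9b = 25
byte 12: 95 xor ec = 79

208a20abc4f099aaa78c8e2579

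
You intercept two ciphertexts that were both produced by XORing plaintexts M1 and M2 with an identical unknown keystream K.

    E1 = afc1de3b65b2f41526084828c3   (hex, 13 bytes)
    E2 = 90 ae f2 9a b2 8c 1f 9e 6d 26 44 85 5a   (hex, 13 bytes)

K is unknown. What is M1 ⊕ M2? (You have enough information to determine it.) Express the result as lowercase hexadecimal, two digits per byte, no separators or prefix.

3f6f2ca1d73eeb8b4b2e0cad99

E1 ⊕ E2 = (M1 ⊕ K) ⊕ (M2 ⊕ K) = M1 ⊕ M2 — the shared key cancels under XOR.
10101111 ⊕ 10010000 = 00111111
11000001 ⊕ 10101110 = 01101111
11011110 ⊕ 11110010 = 00101100
00111011 ⊕ 10011010 = 10100001
01100101 ⊕ 10110010 = 11010111
10110010 ⊕ 10001100 = 00111110
11110100 ⊕ 00011111 = 11101011
00010101 ⊕ 10011110 = 10001011
00100110 ⊕ 01101101 = 01001011
00001000 ⊕ 00100110 = 00101110
01001000 ⊕ 01000100 = 00001100
00101000 ⊕ 10000101 = 10101101
11000011 ⊕ 01011010 = 10011001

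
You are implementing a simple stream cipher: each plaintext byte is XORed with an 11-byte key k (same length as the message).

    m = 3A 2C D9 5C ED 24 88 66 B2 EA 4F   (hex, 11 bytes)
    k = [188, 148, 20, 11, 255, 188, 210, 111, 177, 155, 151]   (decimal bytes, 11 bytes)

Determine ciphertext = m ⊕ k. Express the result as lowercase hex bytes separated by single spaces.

86 b8 cd 57 12 98 5a 09 03 71 d8

XOR is its own inverse, so applying the key byte-wise gives the result directly.
3a XOR bc = 86
2c XOR 94 = b8
d9 XOR 14 = cd
5c XOR 0b = 57
ed XOR ff = 12
24 XOR bc = 98
88 XOR d2 = 5a
66 XOR 6f = 09
b2 XOR b1 = 03
ea XOR 9b = 71
4f XOR 97 = d8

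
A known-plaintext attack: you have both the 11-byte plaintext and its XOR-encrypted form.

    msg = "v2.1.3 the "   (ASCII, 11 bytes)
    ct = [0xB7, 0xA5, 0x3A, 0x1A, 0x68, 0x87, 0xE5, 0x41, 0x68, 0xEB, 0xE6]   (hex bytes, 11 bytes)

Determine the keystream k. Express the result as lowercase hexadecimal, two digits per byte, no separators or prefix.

Since ct = msg ⊕ k, XORing both sides with msg gives k = msg ⊕ ct.
byte 0: 76 ⊕ b7 = c1
byte 1: 32 ⊕ a5 = 97
byte 2: 2e ⊕ 3a = 14
byte 3: 31 ⊕ 1a = 2b
byte 4: 2e ⊕ 68 = 46
byte 5: 33 ⊕ 87 = b4
byte 6: 20 ⊕ e5 = c5
byte 7: 74 ⊕ 41 = 35
byte 8: 68 ⊕ 68 = 00
byte 9: 65 ⊕ eb = 8e
byte 10: 20 ⊕ e6 = c6

c197142b46b4c535008ec6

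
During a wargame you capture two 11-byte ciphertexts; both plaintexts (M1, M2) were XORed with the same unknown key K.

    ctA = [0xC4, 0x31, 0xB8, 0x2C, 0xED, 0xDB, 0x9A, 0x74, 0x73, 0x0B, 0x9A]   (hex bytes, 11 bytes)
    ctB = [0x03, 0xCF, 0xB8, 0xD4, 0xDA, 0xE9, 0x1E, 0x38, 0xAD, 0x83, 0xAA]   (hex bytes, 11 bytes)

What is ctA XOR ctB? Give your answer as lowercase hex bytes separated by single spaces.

ctA ⊕ ctB = (M1 ⊕ K) ⊕ (M2 ⊕ K) = M1 ⊕ M2 — the shared key cancels under XOR.
11000100 XOR 00000011 = 11000111
00110001 XOR 11001111 = 11111110
10111000 XOR 10111000 = 00000000
00101100 XOR 11010100 = 11111000
11101101 XOR 11011010 = 00110111
11011011 XOR 11101001 = 00110010
10011010 XOR 00011110 = 10000100
01110100 XOR 00111000 = 01001100
01110011 XOR 10101101 = 11011110
00001011 XOR 10000011 = 10001000
10011010 XOR 10101010 = 00110000

c7 fe 00 f8 37 32 84 4c de 88 30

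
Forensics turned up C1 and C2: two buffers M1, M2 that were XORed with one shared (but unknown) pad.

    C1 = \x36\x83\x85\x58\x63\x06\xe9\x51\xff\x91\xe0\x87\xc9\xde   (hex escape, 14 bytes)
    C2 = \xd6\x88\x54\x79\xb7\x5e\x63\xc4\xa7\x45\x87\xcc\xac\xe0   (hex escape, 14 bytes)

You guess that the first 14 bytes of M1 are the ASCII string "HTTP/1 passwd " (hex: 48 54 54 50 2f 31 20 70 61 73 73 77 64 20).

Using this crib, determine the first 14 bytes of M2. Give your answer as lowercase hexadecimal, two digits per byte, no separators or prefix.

First, C1 ⊕ C2 = (M1 ⊕ K) ⊕ (M2 ⊕ K) = M1 ⊕ M2, so the key drops out. Then M2 = (M1 ⊕ M2) ⊕ M1 over the first 14 bytes.
byte 0: (36 ⊕ d6) ⊕ 48 = e0 ⊕ 48 = a8
byte 1: (83 ⊕ 88) ⊕ 54 = 0b ⊕ 54 = 5f
byte 2: (85 ⊕ 54) ⊕ 54 = d1 ⊕ 54 = 85
byte 3: (58 ⊕ 79) ⊕ 50 = 21 ⊕ 50 = 71
byte 4: (63 ⊕ b7) ⊕ 2f = d4 ⊕ 2f = fb
byte 5: (06 ⊕ 5e) ⊕ 31 = 58 ⊕ 31 = 69
byte 6: (e9 ⊕ 63) ⊕ 20 = 8a ⊕ 20 = aa
byte 7: (51 ⊕ c4) ⊕ 70 = 95 ⊕ 70 = e5
byte 8: (ff ⊕ a7) ⊕ 61 = 58 ⊕ 61 = 39
byte 9: (91 ⊕ 45) ⊕ 73 = d4 ⊕ 73 = a7
byte 10: (e0 ⊕ 87) ⊕ 73 = 67 ⊕ 73 = 14
byte 11: (87 ⊕ cc) ⊕ 77 = 4b ⊕ 77 = 3c
byte 12: (c9 ⊕ ac) ⊕ 64 = 65 ⊕ 64 = 01
byte 13: (de ⊕ e0) ⊕ 20 = 3e ⊕ 20 = 1e

a85f8571fb69aae539a7143c011e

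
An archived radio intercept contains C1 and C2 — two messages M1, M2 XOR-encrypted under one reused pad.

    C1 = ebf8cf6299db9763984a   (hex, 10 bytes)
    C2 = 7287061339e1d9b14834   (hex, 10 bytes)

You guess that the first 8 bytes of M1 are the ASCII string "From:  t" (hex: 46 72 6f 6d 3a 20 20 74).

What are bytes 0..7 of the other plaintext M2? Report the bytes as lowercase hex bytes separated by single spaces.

First, C1 ⊕ C2 = (M1 ⊕ K) ⊕ (M2 ⊕ K) = M1 ⊕ M2, so the key drops out. Then M2 = (M1 ⊕ M2) ⊕ M1 over the first 8 bytes.
byte 0: (eb XOR 72) XOR 46 = 99 XOR 46 = df
byte 1: (f8 XOR 87) XOR 72 = 7f XOR 72 = 0d
byte 2: (cf XOR 06) XOR 6f = c9 XOR 6f = a6
byte 3: (62 XOR 13) XOR 6d = 71 XOR 6d = 1c
byte 4: (99 XOR 39) XOR 3a = a0 XOR 3a = 9a
byte 5: (db XOR e1) XOR 20 = 3a XOR 20 = 1a
byte 6: (97 XOR d9) XOR 20 = 4e XOR 20 = 6e
byte 7: (63 XOR b1) XOR 74 = d2 XOR 74 = a6

df 0d a6 1c 9a 1a 6e a6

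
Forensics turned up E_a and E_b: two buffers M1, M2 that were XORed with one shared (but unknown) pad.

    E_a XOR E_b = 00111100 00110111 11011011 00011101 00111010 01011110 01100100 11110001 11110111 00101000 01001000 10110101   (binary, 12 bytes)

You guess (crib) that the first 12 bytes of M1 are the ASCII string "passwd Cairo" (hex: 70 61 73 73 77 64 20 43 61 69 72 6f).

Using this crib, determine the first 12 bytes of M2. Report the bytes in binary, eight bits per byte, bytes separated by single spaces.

Since E_a ⊕ E_b = M1 ⊕ M2, XORing with the guessed M1 bytes yields the corresponding M2 bytes: M2 = (E_a ⊕ E_b) ⊕ M1.
3c ⊕ 70 = 4c
37 ⊕ 61 = 56
db ⊕ 73 = a8
1d ⊕ 73 = 6e
3a ⊕ 77 = 4d
5e ⊕ 64 = 3a
64 ⊕ 20 = 44
f1 ⊕ 43 = b2
f7 ⊕ 61 = 96
28 ⊕ 69 = 41
48 ⊕ 72 = 3a
b5 ⊕ 6f = da

01001100 01010110 10101000 01101110 01001101 00111010 01000100 10110010 10010110 01000001 00111010 11011010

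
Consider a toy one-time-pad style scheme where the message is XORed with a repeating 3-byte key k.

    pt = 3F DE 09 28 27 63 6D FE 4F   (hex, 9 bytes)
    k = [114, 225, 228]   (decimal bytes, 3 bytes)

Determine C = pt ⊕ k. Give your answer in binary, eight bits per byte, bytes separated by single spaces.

The 3-byte key repeats, so the effective keystream is 72 e1 e4 72 e1 e4 72 e1 e4.
byte 0: 3f XOR 72 = 4d
byte 1: de XOR e1 = 3f
byte 2: 09 XOR e4 = ed
byte 3: 28 XOR 72 = 5a
byte 4: 27 XOR e1 = c6
byte 5: 63 XOR e4 = 87
byte 6: 6d XOR 72 = 1f
byte 7: fe XOR e1 = 1f
byte 8: 4f XOR e4 = ab

01001101 00111111 11101101 01011010 11000110 10000111 00011111 00011111 10101011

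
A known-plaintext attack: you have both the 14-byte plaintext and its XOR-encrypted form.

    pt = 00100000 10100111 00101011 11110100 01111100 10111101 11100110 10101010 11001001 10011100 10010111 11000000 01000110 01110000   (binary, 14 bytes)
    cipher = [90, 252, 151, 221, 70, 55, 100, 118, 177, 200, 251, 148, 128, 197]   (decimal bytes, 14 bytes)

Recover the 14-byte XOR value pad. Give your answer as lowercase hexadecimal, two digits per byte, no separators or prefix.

Since cipher = pt ⊕ pad, XORing both sides with pt gives pad = pt ⊕ cipher.
20 XOR 5a = 7a
a7 XOR fc = 5b
2b XOR 97 = bc
f4 XOR dd = 29
7c XOR 46 = 3a
bd XOR 37 = 8a
e6 XOR 64 = 82
aa XOR 76 = dc
c9 XOR b1 = 78
9c XOR c8 = 54
97 XOR fb = 6c
c0 XOR 94 = 54
46 XOR 80 = c6
70 XOR c5 = b5

7a5bbc293a8a82dc78546c54c6b5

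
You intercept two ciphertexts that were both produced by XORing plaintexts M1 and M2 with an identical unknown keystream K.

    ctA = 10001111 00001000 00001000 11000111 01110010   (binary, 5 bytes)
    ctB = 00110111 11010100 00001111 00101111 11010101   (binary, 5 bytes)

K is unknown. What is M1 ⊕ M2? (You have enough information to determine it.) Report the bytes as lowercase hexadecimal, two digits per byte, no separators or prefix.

b8dc07e8a7

ctA ⊕ ctB = (M1 ⊕ K) ⊕ (M2 ⊕ K) = M1 ⊕ M2 — the shared key cancels under XOR.
8f XOR 37 = b8
08 XOR d4 = dc
08 XOR 0f = 07
c7 XOR 2f = e8
72 XOR d5 = a7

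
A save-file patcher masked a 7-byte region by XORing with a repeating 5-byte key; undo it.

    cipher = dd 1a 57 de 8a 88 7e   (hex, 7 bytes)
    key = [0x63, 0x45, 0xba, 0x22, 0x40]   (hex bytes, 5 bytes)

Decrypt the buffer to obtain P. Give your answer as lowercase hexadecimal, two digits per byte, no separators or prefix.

The 5-byte key repeats, so the effective keystream is 63 45 ba 22 40 63 45.
byte 0: dd XOR 63 = be
byte 1: 1a XOR 45 = 5f
byte 2: 57 XOR ba = ed
byte 3: de XOR 22 = fc
byte 4: 8a XOR 40 = ca
byte 5: 88 XOR 63 = eb
byte 6: 7e XOR 45 = 3b

be5fedfccaeb3b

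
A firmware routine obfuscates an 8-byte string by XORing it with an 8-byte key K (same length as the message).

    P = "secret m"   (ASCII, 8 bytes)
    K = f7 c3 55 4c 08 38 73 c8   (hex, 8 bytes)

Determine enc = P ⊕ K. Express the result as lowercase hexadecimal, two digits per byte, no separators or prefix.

84a6363e6d4c53a5

XOR is its own inverse, so applying the key byte-wise gives the result directly.
01110011 xor 11110111 = 10000100
01100101 xor 11000011 = 10100110
01100011 xor 01010101 = 00110110
01110010 xor 01001100 = 00111110
01100101 xor 00001000 = 01101101
01110100 xor 00111000 = 01001100
00100000 xor 01110011 = 01010011
01101101 xor 11001000 = 10100101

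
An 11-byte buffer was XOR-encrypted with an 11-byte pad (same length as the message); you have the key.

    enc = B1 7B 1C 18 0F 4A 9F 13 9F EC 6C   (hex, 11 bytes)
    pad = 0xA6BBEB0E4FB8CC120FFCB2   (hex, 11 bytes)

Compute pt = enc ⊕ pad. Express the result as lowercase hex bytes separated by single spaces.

byte 0: 177 XOR 166 =  23
byte 1: 123 XOR 187 = 192
byte 2:  28 XOR 235 = 247
byte 3:  24 XOR  14 =  22
byte 4:  15 XOR  79 =  64
byte 5:  74 XOR 184 = 242
byte 6: 159 XOR 204 =  83
byte 7:  19 XOR  18 =   1
byte 8: 159 XOR  15 = 144
byte 9: 236 XOR 252 =  16
byte 10: 108 XOR 178 = 222

17 c0 f7 16 40 f2 53 01 90 10 de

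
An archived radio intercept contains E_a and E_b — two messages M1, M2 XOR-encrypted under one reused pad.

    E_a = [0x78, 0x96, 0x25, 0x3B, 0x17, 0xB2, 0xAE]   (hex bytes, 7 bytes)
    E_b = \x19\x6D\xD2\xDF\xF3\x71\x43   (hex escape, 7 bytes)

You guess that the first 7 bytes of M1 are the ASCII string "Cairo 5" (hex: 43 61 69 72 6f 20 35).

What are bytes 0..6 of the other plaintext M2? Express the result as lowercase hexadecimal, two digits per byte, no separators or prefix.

First, E_a ⊕ E_b = (M1 ⊕ K) ⊕ (M2 ⊕ K) = M1 ⊕ M2, so the key drops out. Then M2 = (M1 ⊕ M2) ⊕ M1 over the first 7 bytes.
byte 0: (78 ⊕ 19) ⊕ 43 = 61 ⊕ 43 = 22
byte 1: (96 ⊕ 6d) ⊕ 61 = fb ⊕ 61 = 9a
byte 2: (25 ⊕ d2) ⊕ 69 = f7 ⊕ 69 = 9e
byte 3: (3b ⊕ df) ⊕ 72 = e4 ⊕ 72 = 96
byte 4: (17 ⊕ f3) ⊕ 6f = e4 ⊕ 6f = 8b
byte 5: (b2 ⊕ 71) ⊕ 20 = c3 ⊕ 20 = e3
byte 6: (ae ⊕ 43) ⊕ 35 = ed ⊕ 35 = d8

229a9e968be3d8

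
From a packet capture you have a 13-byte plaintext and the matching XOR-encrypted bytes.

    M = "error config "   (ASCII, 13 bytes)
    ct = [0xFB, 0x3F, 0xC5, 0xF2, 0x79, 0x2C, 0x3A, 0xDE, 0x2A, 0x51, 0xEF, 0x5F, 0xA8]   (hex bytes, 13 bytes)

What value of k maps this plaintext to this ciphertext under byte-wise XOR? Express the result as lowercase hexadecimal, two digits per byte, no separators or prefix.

9e4db79d0b0c59b14437863888

Since ct = M ⊕ k, XORing both sides with M gives k = M ⊕ ct.
byte 0: 65 XOR fb = 9e
byte 1: 72 XOR 3f = 4d
byte 2: 72 XOR c5 = b7
byte 3: 6f XOR f2 = 9d
byte 4: 72 XOR 79 = 0b
byte 5: 20 XOR 2c = 0c
byte 6: 63 XOR 3a = 59
byte 7: 6f XOR de = b1
byte 8: 6e XOR 2a = 44
byte 9: 66 XOR 51 = 37
byte 10: 69 XOR ef = 86
byte 11: 67 XOR 5f = 38
byte 12: 20 XOR a8 = 88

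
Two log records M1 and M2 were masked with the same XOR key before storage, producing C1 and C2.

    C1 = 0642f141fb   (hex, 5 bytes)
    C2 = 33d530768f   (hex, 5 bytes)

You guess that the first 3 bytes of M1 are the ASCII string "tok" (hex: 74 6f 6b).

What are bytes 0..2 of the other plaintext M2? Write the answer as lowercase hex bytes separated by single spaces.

41 f8 aa

First, C1 ⊕ C2 = (M1 ⊕ K) ⊕ (M2 ⊕ K) = M1 ⊕ M2, so the key drops out. Then M2 = (M1 ⊕ M2) ⊕ M1 over the first 3 bytes.
byte 0: (06 ^ 33) ^ 74 = 35 ^ 74 = 41
byte 1: (42 ^ d5) ^ 6f = 97 ^ 6f = f8
byte 2: (f1 ^ 30) ^ 6b = c1 ^ 6b = aa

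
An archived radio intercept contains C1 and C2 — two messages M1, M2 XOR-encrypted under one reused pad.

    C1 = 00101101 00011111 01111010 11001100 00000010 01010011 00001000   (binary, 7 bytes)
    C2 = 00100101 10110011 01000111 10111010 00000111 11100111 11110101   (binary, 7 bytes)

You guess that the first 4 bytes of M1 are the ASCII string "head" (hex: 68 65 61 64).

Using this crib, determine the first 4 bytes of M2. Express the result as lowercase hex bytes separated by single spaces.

60 c9 5c 12

First, C1 ⊕ C2 = (M1 ⊕ K) ⊕ (M2 ⊕ K) = M1 ⊕ M2, so the key drops out. Then M2 = (M1 ⊕ M2) ⊕ M1 over the first 4 bytes.
byte 0: (2d ⊕ 25) ⊕ 68 = 08 ⊕ 68 = 60
byte 1: (1f ⊕ b3) ⊕ 65 = ac ⊕ 65 = c9
byte 2: (7a ⊕ 47) ⊕ 61 = 3d ⊕ 61 = 5c
byte 3: (cc ⊕ ba) ⊕ 64 = 76 ⊕ 64 = 12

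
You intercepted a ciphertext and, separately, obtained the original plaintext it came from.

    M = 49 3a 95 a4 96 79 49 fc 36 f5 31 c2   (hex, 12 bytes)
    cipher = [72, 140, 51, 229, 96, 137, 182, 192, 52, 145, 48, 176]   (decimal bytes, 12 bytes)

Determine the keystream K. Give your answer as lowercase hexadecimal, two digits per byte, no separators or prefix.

01b6a641f6f0ff3c02640172

Since cipher = M ⊕ K, XORing both sides with M gives K = M ⊕ cipher.
49 xor 48 = 01
3a xor 8c = b6
95 xor 33 = a6
a4 xor e5 = 41
96 xor 60 = f6
79 xor 89 = f0
49 xor b6 = ff
fc xor c0 = 3c
36 xor 34 = 02
f5 xor 91 = 64
31 xor 30 = 01
c2 xor b0 = 72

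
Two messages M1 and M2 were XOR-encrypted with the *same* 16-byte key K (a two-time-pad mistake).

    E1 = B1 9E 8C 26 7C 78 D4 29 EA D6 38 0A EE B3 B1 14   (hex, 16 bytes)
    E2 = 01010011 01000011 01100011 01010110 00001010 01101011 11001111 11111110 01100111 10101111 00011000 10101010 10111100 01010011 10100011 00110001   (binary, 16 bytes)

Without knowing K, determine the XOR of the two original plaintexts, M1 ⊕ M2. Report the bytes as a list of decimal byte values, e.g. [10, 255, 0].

[226, 221, 239, 112, 118, 19, 27, 215, 141, 121, 32, 160, 82, 224, 18, 37]

E1 ⊕ E2 = (M1 ⊕ K) ⊕ (M2 ⊕ K) = M1 ⊕ M2 — the shared key cancels under XOR.
byte 0: 10110001 XOR 01010011 = 11100010
byte 1: 10011110 XOR 01000011 = 11011101
byte 2: 10001100 XOR 01100011 = 11101111
byte 3: 00100110 XOR 01010110 = 01110000
byte 4: 01111100 XOR 00001010 = 01110110
byte 5: 01111000 XOR 01101011 = 00010011
byte 6: 11010100 XOR 11001111 = 00011011
byte 7: 00101001 XOR 11111110 = 11010111
byte 8: 11101010 XOR 01100111 = 10001101
byte 9: 11010110 XOR 10101111 = 01111001
byte 10: 00111000 XOR 00011000 = 00100000
byte 11: 00001010 XOR 10101010 = 10100000
byte 12: 11101110 XOR 10111100 = 01010010
byte 13: 10110011 XOR 01010011 = 11100000
byte 14: 10110001 XOR 10100011 = 00010010
byte 15: 00010100 XOR 00110001 = 00100101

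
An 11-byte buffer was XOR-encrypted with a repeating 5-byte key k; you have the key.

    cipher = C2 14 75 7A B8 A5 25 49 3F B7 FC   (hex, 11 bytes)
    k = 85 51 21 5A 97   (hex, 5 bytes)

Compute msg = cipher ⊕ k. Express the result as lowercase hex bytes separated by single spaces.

The 5-byte key repeats, so the effective keystream is 85 51 21 5a 97 85 51 21 5a 97 85.
byte 0: 11000010 ^ 10000101 = 01000111
byte 1: 00010100 ^ 01010001 = 01000101
byte 2: 01110101 ^ 00100001 = 01010100
byte 3: 01111010 ^ 01011010 = 00100000
byte 4: 10111000 ^ 10010111 = 00101111
byte 5: 10100101 ^ 10000101 = 00100000
byte 6: 00100101 ^ 01010001 = 01110100
byte 7: 01001001 ^ 00100001 = 01101000
byte 8: 00111111 ^ 01011010 = 01100101
byte 9: 10110111 ^ 10010111 = 00100000
byte 10: 11111100 ^ 10000101 = 01111001

47 45 54 20 2f 20 74 68 65 20 79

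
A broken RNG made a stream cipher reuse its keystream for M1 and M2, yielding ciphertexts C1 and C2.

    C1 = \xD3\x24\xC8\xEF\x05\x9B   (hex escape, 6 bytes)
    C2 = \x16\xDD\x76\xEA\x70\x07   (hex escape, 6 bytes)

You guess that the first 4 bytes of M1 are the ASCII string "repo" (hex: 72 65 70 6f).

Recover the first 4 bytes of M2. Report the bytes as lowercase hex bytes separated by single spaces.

First, C1 ⊕ C2 = (M1 ⊕ K) ⊕ (M2 ⊕ K) = M1 ⊕ M2, so the key drops out. Then M2 = (M1 ⊕ M2) ⊕ M1 over the first 4 bytes.
byte 0: (d3 XOR 16) XOR 72 = c5 XOR 72 = b7
byte 1: (24 XOR dd) XOR 65 = f9 XOR 65 = 9c
byte 2: (c8 XOR 76) XOR 70 = be XOR 70 = ce
byte 3: (ef XOR ea) XOR 6f = 05 XOR 6f = 6a

b7 9c ce 6a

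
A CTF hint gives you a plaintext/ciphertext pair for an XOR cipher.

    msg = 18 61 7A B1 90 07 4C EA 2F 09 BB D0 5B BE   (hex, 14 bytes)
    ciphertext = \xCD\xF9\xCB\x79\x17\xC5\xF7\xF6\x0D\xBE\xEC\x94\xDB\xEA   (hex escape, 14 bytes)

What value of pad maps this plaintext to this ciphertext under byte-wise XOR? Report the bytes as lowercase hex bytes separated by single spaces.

Since ciphertext = msg ⊕ pad, XORing both sides with msg gives pad = msg ⊕ ciphertext.
 24 ⊕ 205 = 213
 97 ⊕ 249 = 152
122 ⊕ 203 = 177
177 ⊕ 121 = 200
144 ⊕  23 = 135
  7 ⊕ 197 = 194
 76 ⊕ 247 = 187
234 ⊕ 246 =  28
 47 ⊕  13 =  34
  9 ⊕ 190 = 183
187 ⊕ 236 =  87
208 ⊕ 148 =  68
 91 ⊕ 219 = 128
190 ⊕ 234 =  84

d5 98 b1 c8 87 c2 bb 1c 22 b7 57 44 80 54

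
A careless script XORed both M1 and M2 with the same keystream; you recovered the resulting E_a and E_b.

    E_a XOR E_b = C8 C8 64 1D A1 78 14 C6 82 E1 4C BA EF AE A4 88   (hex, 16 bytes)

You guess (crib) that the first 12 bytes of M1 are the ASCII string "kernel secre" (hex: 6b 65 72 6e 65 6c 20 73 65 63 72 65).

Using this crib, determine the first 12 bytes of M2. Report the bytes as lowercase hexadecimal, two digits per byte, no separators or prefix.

a3ad1673c41434b5e7823edf

Since E_a ⊕ E_b = M1 ⊕ M2, XORing with the guessed M1 bytes yields the corresponding M2 bytes: M2 = (E_a ⊕ E_b) ⊕ M1.
c8 ⊕ 6b = a3
c8 ⊕ 65 = ad
64 ⊕ 72 = 16
1d ⊕ 6e = 73
a1 ⊕ 65 = c4
78 ⊕ 6c = 14
14 ⊕ 20 = 34
c6 ⊕ 73 = b5
82 ⊕ 65 = e7
e1 ⊕ 63 = 82
4c ⊕ 72 = 3e
ba ⊕ 65 = df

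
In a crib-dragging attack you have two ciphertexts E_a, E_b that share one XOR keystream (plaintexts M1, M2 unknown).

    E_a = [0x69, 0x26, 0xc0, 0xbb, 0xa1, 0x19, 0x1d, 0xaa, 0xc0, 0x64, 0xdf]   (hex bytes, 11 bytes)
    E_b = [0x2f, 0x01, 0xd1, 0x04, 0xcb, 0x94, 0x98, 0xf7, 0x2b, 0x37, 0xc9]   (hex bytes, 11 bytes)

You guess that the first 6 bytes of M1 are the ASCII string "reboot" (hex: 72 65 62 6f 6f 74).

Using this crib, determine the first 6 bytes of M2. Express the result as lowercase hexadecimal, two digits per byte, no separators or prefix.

First, E_a ⊕ E_b = (M1 ⊕ K) ⊕ (M2 ⊕ K) = M1 ⊕ M2, so the key drops out. Then M2 = (M1 ⊕ M2) ⊕ M1 over the first 6 bytes.
byte 0: (69 ^ 2f) ^ 72 = 46 ^ 72 = 34
byte 1: (26 ^ 01) ^ 65 = 27 ^ 65 = 42
byte 2: (c0 ^ d1) ^ 62 = 11 ^ 62 = 73
byte 3: (bb ^ 04) ^ 6f = bf ^ 6f = d0
byte 4: (a1 ^ cb) ^ 6f = 6a ^ 6f = 05
byte 5: (19 ^ 94) ^ 74 = 8d ^ 74 = f9

344273d005f9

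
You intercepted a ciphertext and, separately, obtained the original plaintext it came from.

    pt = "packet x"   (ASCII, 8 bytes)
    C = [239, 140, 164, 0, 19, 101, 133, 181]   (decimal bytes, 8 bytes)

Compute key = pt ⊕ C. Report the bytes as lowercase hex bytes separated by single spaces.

9f ed c7 6b 76 11 a5 cd

Since C = pt ⊕ key, XORing both sides with pt gives key = pt ⊕ C.
70 xor ef = 9f
61 xor 8c = ed
63 xor a4 = c7
6b xor 00 = 6b
65 xor 13 = 76
74 xor 65 = 11
20 xor 85 = a5
78 xor b5 = cd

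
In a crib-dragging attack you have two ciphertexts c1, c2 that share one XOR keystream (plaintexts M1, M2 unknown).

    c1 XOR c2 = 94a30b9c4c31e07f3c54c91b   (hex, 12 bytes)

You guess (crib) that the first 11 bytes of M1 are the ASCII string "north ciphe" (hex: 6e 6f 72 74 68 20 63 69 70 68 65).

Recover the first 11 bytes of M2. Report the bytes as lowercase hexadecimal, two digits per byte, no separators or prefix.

facc79e8241183164c3cac

Since c1 ⊕ c2 = M1 ⊕ M2, XORing with the guessed M1 bytes yields the corresponding M2 bytes: M2 = (c1 ⊕ c2) ⊕ M1.
byte 0: 10010100 ⊕ 01101110 = 11111010
byte 1: 10100011 ⊕ 01101111 = 11001100
byte 2: 00001011 ⊕ 01110010 = 01111001
byte 3: 10011100 ⊕ 01110100 = 11101000
byte 4: 01001100 ⊕ 01101000 = 00100100
byte 5: 00110001 ⊕ 00100000 = 00010001
byte 6: 11100000 ⊕ 01100011 = 10000011
byte 7: 01111111 ⊕ 01101001 = 00010110
byte 8: 00111100 ⊕ 01110000 = 01001100
byte 9: 01010100 ⊕ 01101000 = 00111100
byte 10: 11001001 ⊕ 01100101 = 10101100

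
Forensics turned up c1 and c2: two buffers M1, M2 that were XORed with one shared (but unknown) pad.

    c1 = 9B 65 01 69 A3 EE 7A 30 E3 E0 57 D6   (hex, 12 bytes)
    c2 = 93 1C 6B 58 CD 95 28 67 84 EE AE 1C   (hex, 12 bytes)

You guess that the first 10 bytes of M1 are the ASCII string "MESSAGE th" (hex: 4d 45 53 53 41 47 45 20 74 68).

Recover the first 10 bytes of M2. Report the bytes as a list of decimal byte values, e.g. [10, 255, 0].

First, c1 ⊕ c2 = (M1 ⊕ K) ⊕ (M2 ⊕ K) = M1 ⊕ M2, so the key drops out. Then M2 = (M1 ⊕ M2) ⊕ M1 over the first 10 bytes.
byte 0: (9b ^ 93) ^ 4d = 08 ^ 4d = 45
byte 1: (65 ^ 1c) ^ 45 = 79 ^ 45 = 3c
byte 2: (01 ^ 6b) ^ 53 = 6a ^ 53 = 39
byte 3: (69 ^ 58) ^ 53 = 31 ^ 53 = 62
byte 4: (a3 ^ cd) ^ 41 = 6e ^ 41 = 2f
byte 5: (ee ^ 95) ^ 47 = 7b ^ 47 = 3c
byte 6: (7a ^ 28) ^ 45 = 52 ^ 45 = 17
byte 7: (30 ^ 67) ^ 20 = 57 ^ 20 = 77
byte 8: (e3 ^ 84) ^ 74 = 67 ^ 74 = 13
byte 9: (e0 ^ ee) ^ 68 = 0e ^ 68 = 66

[69, 60, 57, 98, 47, 60, 23, 119, 19, 102]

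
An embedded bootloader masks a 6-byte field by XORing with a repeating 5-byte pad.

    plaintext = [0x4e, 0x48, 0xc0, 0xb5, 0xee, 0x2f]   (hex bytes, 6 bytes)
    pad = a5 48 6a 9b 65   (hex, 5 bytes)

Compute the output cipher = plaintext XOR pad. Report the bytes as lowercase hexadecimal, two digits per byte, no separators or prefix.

eb00aa2e8b8a

The 5-byte key repeats, so the effective keystream is a5 48 6a 9b 65 a5.
byte 0:  78 xor 165 = 235
byte 1:  72 xor  72 =   0
byte 2: 192 xor 106 = 170
byte 3: 181 xor 155 =  46
byte 4: 238 xor 101 = 139
byte 5:  47 xor 165 = 138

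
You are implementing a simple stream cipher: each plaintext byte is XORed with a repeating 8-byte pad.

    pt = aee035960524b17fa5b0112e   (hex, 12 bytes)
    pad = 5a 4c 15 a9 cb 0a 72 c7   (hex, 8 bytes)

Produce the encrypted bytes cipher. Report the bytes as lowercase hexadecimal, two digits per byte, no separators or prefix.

The 8-byte key repeats, so the effective keystream is 5a 4c 15 a9 cb 0a 72 c7 5a 4c 15 a9.
byte 0: 174 XOR  90 = 244
byte 1: 224 XOR  76 = 172
byte 2:  53 XOR  21 =  32
byte 3: 150 XOR 169 =  63
byte 4:   5 XOR 203 = 206
byte 5:  36 XOR  10 =  46
byte 6: 177 XOR 114 = 195
byte 7: 127 XOR 199 = 184
byte 8: 165 XOR  90 = 255
byte 9: 176 XOR  76 = 252
byte 10:  17 XOR  21 =   4
byte 11:  46 XOR 169 = 135

f4ac203fce2ec3b8fffc0487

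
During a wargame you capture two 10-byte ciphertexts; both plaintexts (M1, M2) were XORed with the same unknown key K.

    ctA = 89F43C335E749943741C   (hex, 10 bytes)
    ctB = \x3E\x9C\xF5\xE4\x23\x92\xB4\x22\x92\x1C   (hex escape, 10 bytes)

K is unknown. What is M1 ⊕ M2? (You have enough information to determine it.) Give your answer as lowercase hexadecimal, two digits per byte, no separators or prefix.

b768c9d77de62d61e600

ctA ⊕ ctB = (M1 ⊕ K) ⊕ (M2 ⊕ K) = M1 ⊕ M2 — the shared key cancels under XOR.
10001001 xor 00111110 = 10110111
11110100 xor 10011100 = 01101000
00111100 xor 11110101 = 11001001
00110011 xor 11100100 = 11010111
01011110 xor 00100011 = 01111101
01110100 xor 10010010 = 11100110
10011001 xor 10110100 = 00101101
01000011 xor 00100010 = 01100001
01110100 xor 10010010 = 11100110
00011100 xor 00011100 = 00000000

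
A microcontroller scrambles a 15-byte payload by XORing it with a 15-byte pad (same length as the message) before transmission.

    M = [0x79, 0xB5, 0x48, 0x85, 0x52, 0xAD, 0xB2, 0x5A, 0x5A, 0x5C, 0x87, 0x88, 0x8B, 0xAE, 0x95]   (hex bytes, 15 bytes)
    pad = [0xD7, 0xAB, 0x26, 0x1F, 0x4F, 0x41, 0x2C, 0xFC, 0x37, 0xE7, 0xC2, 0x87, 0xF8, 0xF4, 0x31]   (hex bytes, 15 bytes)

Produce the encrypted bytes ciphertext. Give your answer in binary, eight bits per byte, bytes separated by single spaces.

10101110 00011110 01101110 10011010 00011101 11101100 10011110 10100110 01101101 10111011 01000101 00001111 01110011 01011010 10100100

79 XOR d7 = ae
b5 XOR ab = 1e
48 XOR 26 = 6e
85 XOR 1f = 9a
52 XOR 4f = 1d
ad XOR 41 = ec
b2 XOR 2c = 9e
5a XOR fc = a6
5a XOR 37 = 6d
5c XOR e7 = bb
87 XOR c2 = 45
88 XOR 87 = 0f
8b XOR f8 = 73
ae XOR f4 = 5a
95 XOR 31 = a4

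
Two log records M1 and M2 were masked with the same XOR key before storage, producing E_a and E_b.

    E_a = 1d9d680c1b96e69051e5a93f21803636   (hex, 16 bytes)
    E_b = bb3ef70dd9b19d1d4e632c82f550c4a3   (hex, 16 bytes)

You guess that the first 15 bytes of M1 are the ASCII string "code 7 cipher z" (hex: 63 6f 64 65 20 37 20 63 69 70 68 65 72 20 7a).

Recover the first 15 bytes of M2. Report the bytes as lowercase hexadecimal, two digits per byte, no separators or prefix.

c5ccfb64e2105bee76f6edd8a6f088

First, E_a ⊕ E_b = (M1 ⊕ K) ⊕ (M2 ⊕ K) = M1 ⊕ M2, so the key drops out. Then M2 = (M1 ⊕ M2) ⊕ M1 over the first 15 bytes.
byte 0: (1d XOR bb) XOR 63 = a6 XOR 63 = c5
byte 1: (9d XOR 3e) XOR 6f = a3 XOR 6f = cc
byte 2: (68 XOR f7) XOR 64 = 9f XOR 64 = fb
byte 3: (0c XOR 0d) XOR 65 = 01 XOR 65 = 64
byte 4: (1b XOR d9) XOR 20 = c2 XOR 20 = e2
byte 5: (96 XOR b1) XOR 37 = 27 XOR 37 = 10
byte 6: (e6 XOR 9d) XOR 20 = 7b XOR 20 = 5b
byte 7: (90 XOR 1d) XOR 63 = 8d XOR 63 = ee
byte 8: (51 XOR 4e) XOR 69 = 1f XOR 69 = 76
byte 9: (e5 XOR 63) XOR 70 = 86 XOR 70 = f6
byte 10: (a9 XOR 2c) XOR 68 = 85 XOR 68 = ed
byte 11: (3f XOR 82) XOR 65 = bd XOR 65 = d8
byte 12: (21 XOR f5) XOR 72 = d4 XOR 72 = a6
byte 13: (80 XOR 50) XOR 20 = d0 XOR 20 = f0
byte 14: (36 XOR c4) XOR 7a = f2 XOR 7a = 88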